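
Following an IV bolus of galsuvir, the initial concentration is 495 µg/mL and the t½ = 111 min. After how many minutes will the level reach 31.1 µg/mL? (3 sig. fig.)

443 minutes

k = ln 2 / 111 = 0.006245 min⁻¹
C(t) = C₀ e^(−kt)  ⇒  t = ln(C₀/C) / k
t = ln(495/31.1) / 0.006245 = 2.767 / 0.006245 ≈ 443 minutes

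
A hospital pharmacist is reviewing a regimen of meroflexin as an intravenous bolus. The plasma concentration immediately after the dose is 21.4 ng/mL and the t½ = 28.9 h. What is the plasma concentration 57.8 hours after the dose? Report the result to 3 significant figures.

5.35 ng/mL

k = ln 2 / 28.9 = 0.02398 h⁻¹
C(t) = C₀ e^(−kt) = 21.4 × e^(−0.02398 × 57.8) = 21.4 × e^(−1.386) = 21.4 × 0.2500 ≈ 5.35 ng/mL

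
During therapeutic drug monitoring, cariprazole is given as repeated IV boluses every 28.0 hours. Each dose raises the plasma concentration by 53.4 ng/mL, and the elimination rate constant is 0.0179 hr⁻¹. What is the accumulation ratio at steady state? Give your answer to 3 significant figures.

Fraction remaining after one interval: e^(−kτ) = e^(−0.01790 × 28.0) = 0.6058
R = 1 / (1 − 0.6058) = 1 / 0.3942 ≈ 2.54

2.54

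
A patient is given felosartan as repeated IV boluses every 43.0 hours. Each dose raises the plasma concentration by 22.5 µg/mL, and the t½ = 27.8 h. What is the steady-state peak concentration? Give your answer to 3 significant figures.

34.2 µg/mL

k = ln 2 / 27.8 = 0.02493 h⁻¹
Fraction remaining after one interval: e^(−kτ) = e^(−0.02493 × 43.0) = 0.3423
R = 1 / (1 − 0.3423) = 1.520
Css,max = 22.5 × 1.520 ≈ 34.2 µg/mL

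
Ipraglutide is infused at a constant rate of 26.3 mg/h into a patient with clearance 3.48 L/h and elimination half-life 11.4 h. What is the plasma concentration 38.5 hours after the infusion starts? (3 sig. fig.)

Css = rate / CL = 26.3 / 3.48 = 7.557 µg/mL
k = ln 2 / 11.4 = 0.06080 h⁻¹
C(t) = Css (1 − e^(−kt)) = 7.557 × (1 − e^(−2.341)) = 7.557 × 0.9038 ≈ 6.83 µg/mL

6.83 µg/mL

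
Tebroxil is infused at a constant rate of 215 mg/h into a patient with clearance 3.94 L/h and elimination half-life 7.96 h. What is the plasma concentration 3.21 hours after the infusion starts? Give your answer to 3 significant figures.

13.3 µg/mL

Css = rate / CL = 215 / 3.94 = 54.57 µg/mL
k = ln 2 / 7.96 = 0.08708 h⁻¹
C(t) = Css (1 − e^(−kt)) = 54.57 × (1 − e^(−0.2795)) = 54.57 × 0.2439 ≈ 13.3 µg/mL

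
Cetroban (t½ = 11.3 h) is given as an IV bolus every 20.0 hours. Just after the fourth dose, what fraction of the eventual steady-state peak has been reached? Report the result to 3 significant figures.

0.993

k = ln 2 / 11.3 = 0.06134 h⁻¹
f_n = 1 − e^(−nkτ) = 1 − e^(−4 × 0.06134 × 20.0) = 1 − e^(−4.907) = 1 − 0.007393 ≈ 0.993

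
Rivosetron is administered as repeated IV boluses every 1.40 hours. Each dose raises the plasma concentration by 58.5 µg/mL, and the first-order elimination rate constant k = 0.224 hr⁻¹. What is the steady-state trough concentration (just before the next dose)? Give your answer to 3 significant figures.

159 µg/mL

Fraction remaining after one interval: e^(−kτ) = e^(−0.2240 × 1.40) = 0.7308
R = 1 / (1 − 0.7308) = 3.715
Css,max = 58.5 × 3.715 = 217.3 µg/mL
Css,min = Css,max × e^(−kτ) = 217.3 × 0.7308 ≈ 159 µg/mL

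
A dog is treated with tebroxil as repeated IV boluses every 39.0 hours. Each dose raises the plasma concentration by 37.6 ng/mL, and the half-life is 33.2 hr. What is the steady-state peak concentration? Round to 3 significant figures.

67.5 ng/mL

k = ln 2 / 33.2 = 0.02088 hr⁻¹
Fraction remaining after one interval: e^(−kτ) = e^(−0.02088 × 39.0) = 0.4430
R = 1 / (1 − 0.4430) = 1.795
Css,max = 37.6 × 1.795 ≈ 67.5 ng/mL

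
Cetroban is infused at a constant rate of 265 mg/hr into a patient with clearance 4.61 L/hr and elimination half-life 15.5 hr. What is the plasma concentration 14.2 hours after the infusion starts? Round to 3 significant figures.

27.0 mg/L

Css = rate / CL = 265 / 4.61 = 57.48 mg/L
k = ln 2 / 15.5 = 0.04472 hr⁻¹
C(t) = Css (1 − e^(−kt)) = 57.48 × (1 − e^(−0.6350)) = 57.48 × 0.4701 ≈ 27.0 mg/L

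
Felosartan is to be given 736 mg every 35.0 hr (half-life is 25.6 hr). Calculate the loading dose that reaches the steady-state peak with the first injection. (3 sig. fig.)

1200 mg

k = ln 2 / 25.6 = 0.02708 hr⁻¹
Accumulation ratio R = 1 / (1 − e^(−kτ)) = 1 / (1 − e^(−0.02708×35.0)) = 1 / (1 − 0.3876) = 1.633
Loading dose = maintenance dose × R = 736 × 1.633 ≈ 1200 mg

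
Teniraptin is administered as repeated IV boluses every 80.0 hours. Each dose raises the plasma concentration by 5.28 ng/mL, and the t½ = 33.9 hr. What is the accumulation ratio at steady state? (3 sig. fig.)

k = ln 2 / 33.9 = 0.02045 hr⁻¹
Fraction remaining after one interval: e^(−kτ) = e^(−0.02045 × 80.0) = 0.1948
R = 1 / (1 − 0.1948) = 1 / 0.8052 ≈ 1.24

1.24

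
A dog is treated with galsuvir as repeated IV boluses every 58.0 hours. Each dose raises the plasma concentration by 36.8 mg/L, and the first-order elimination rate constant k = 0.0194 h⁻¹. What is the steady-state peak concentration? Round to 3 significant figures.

Fraction remaining after one interval: e^(−kτ) = e^(−0.01940 × 58.0) = 0.3246
R = 1 / (1 − 0.3246) = 1.481
Css,max = 36.8 × 1.481 ≈ 54.5 mg/L

54.5 mg/L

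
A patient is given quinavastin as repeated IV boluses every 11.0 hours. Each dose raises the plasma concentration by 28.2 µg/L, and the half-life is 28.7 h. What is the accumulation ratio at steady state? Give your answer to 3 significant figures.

4.29

k = ln 2 / 28.7 = 0.02415 h⁻¹
Fraction remaining after one interval: e^(−kτ) = e^(−0.02415 × 11.0) = 0.7667
R = 1 / (1 − 0.7667) = 1 / 0.2333 ≈ 4.29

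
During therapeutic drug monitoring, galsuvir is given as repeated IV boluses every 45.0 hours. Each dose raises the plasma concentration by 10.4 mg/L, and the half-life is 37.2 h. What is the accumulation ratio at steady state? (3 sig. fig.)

1.76

k = ln 2 / 37.2 = 0.01863 h⁻¹
Fraction remaining after one interval: e^(−kτ) = e^(−0.01863 × 45.0) = 0.4324
R = 1 / (1 − 0.4324) = 1 / 0.5676 ≈ 1.76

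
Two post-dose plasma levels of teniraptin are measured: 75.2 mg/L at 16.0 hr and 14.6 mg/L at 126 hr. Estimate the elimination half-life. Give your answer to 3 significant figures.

46.5 hours

k = ln(C₁/C₂) / (t₂ − t₁) = ln(75.2/14.6) / (126 − 16.0)
  = 1.639 / 110.0 = 0.01490 hr⁻¹
t½ = ln 2 / k = ln 2 / 0.01490 ≈ 46.5 hours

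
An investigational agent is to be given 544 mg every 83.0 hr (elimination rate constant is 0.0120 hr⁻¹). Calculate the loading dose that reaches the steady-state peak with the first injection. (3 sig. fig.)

863 mg

Accumulation ratio R = 1 / (1 − e^(−kτ)) = 1 / (1 − e^(−0.01200×83.0)) = 1 / (1 − 0.3694) = 1.586
Loading dose = maintenance dose × R = 544 × 1.586 ≈ 863 mg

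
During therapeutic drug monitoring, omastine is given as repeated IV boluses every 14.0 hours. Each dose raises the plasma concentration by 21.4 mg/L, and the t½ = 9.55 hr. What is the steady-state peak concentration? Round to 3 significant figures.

k = ln 2 / 9.55 = 0.07258 hr⁻¹
Fraction remaining after one interval: e^(−kτ) = e^(−0.07258 × 14.0) = 0.3620
R = 1 / (1 − 0.3620) = 1.567
Css,max = 21.4 × 1.567 ≈ 33.5 mg/L

33.5 mg/L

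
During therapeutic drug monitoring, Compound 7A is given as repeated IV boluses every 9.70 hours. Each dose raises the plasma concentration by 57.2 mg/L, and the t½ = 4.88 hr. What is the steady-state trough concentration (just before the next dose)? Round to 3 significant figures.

k = ln 2 / 4.88 = 0.1420 hr⁻¹
Fraction remaining after one interval: e^(−kτ) = e^(−0.1420 × 9.70) = 0.2521
R = 1 / (1 − 0.2521) = 1.337
Css,max = 57.2 × 1.337 = 76.48 mg/L
Css,min = Css,max × e^(−kτ) = 76.48 × 0.2521 ≈ 19.3 mg/L

19.3 mg/L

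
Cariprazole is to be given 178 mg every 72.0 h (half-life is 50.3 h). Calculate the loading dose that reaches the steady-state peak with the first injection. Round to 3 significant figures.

283 mg

k = ln 2 / 50.3 = 0.01378 h⁻¹
Accumulation ratio R = 1 / (1 − e^(−kτ)) = 1 / (1 − e^(−0.01378×72.0)) = 1 / (1 − 0.3708) = 1.589
Loading dose = maintenance dose × R = 178 × 1.589 ≈ 283 mg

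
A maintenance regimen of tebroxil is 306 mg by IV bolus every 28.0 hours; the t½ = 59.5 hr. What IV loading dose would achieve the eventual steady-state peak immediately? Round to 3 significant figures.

1100 mg

k = ln 2 / 59.5 = 0.01165 hr⁻¹
Accumulation ratio R = 1 / (1 − e^(−kτ)) = 1 / (1 − e^(−0.01165×28.0)) = 1 / (1 − 0.7217) = 3.593
Loading dose = maintenance dose × R = 306 × 3.593 ≈ 1100 mg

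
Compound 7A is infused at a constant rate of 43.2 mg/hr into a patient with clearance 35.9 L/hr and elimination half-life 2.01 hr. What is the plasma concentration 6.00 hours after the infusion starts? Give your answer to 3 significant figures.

1.05 mg/L

Css = rate / CL = 43.2 / 35.9 = 1.203 mg/L
k = ln 2 / 2.01 = 0.3448 hr⁻¹
C(t) = Css (1 − e^(−kt)) = 1.203 × (1 − e^(−2.069)) = 1.203 × 0.8737 ≈ 1.05 mg/L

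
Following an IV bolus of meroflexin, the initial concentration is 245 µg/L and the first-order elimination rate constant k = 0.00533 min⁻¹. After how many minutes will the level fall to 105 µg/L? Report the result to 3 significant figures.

C(t) = C₀ e^(−kt)  ⇒  t = ln(C₀/C) / k
t = ln(245/105) / 0.005330 = 0.8473 / 0.005330 ≈ 159 minutes

159 minutes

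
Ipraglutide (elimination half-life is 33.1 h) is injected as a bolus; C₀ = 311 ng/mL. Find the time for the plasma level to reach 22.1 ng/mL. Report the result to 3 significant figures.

126 hours

k = ln 2 / 33.1 = 0.02094 h⁻¹
C(t) = C₀ e^(−kt)  ⇒  t = ln(C₀/C) / k
t = ln(311/22.1) / 0.02094 = 2.644 / 0.02094 ≈ 126 hours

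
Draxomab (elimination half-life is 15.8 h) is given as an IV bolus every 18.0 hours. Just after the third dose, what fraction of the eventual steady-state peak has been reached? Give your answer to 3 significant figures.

k = ln 2 / 15.8 = 0.04387 h⁻¹
f_n = 1 − e^(−nkτ) = 1 − e^(−3 × 0.04387 × 18.0) = 1 − e^(−2.369) = 1 − 0.09358 ≈ 0.906

0.906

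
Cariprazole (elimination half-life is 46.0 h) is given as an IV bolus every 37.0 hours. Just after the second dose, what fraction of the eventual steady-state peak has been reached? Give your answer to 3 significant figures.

0.672

k = ln 2 / 46.0 = 0.01507 h⁻¹
f_n = 1 − e^(−nkτ) = 1 − e^(−2 × 0.01507 × 37.0) = 1 − e^(−1.115) = 1 − 0.3279 ≈ 0.672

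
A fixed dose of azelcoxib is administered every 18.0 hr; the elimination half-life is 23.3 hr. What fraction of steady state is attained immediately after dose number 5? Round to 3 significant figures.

k = ln 2 / 23.3 = 0.02975 hr⁻¹
f_n = 1 − e^(−nkτ) = 1 − e^(−5 × 0.02975 × 18.0) = 1 − e^(−2.677) = 1 − 0.06874 ≈ 0.931

0.931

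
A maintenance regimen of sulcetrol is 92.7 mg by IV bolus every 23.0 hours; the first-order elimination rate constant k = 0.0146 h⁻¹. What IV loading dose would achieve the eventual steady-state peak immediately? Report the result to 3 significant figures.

325 mg

Accumulation ratio R = 1 / (1 − e^(−kτ)) = 1 / (1 − e^(−0.01460×23.0)) = 1 / (1 − 0.7148) = 3.506
Loading dose = maintenance dose × R = 92.7 × 3.506 ≈ 325 mg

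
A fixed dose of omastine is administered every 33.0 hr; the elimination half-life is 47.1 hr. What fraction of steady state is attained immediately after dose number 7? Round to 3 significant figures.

k = ln 2 / 47.1 = 0.01472 hr⁻¹
f_n = 1 − e^(−nkτ) = 1 − e^(−7 × 0.01472 × 33.0) = 1 − e^(−3.400) = 1 − 0.03339 ≈ 0.967

0.967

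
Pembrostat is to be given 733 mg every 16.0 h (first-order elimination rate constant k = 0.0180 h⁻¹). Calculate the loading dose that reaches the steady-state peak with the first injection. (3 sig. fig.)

2930 mg

Accumulation ratio R = 1 / (1 − e^(−kτ)) = 1 / (1 − e^(−0.01800×16.0)) = 1 / (1 − 0.7498) = 3.996
Loading dose = maintenance dose × R = 733 × 3.996 ≈ 2930 mg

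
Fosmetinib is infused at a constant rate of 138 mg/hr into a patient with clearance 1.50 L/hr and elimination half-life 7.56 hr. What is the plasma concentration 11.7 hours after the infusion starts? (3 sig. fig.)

60.5 µg/mL

Css = rate / CL = 138 / 1.50 = 92.00 µg/mL
k = ln 2 / 7.56 = 0.09169 hr⁻¹
C(t) = Css (1 − e^(−kt)) = 92.00 × (1 − e^(−1.073)) = 92.00 × 0.6579 ≈ 60.5 µg/mL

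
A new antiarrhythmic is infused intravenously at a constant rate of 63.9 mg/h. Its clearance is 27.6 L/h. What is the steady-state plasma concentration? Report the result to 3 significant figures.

2.32 mg/L

Css = infusion rate / CL = 63.9 / 27.6 ≈ 2.32 mg/L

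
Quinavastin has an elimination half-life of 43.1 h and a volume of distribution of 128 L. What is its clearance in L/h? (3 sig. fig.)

k = ln 2 / t½ = ln 2 / 43.1 = 0.01608 h⁻¹
CL = k · V = 0.01608 × 128 ≈ 2.06 L/h

2.06 L/h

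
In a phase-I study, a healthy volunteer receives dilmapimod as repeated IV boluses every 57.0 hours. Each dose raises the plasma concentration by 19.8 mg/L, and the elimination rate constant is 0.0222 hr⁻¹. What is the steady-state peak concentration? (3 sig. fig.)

Fraction remaining after one interval: e^(−kτ) = e^(−0.02220 × 57.0) = 0.2821
R = 1 / (1 − 0.2821) = 1.393
Css,max = 19.8 × 1.393 ≈ 27.6 mg/L

27.6 mg/L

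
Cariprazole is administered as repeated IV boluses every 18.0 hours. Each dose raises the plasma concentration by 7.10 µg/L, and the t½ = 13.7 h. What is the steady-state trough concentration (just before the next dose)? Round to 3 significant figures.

k = ln 2 / 13.7 = 0.05059 h⁻¹
Fraction remaining after one interval: e^(−kτ) = e^(−0.05059 × 18.0) = 0.4022
R = 1 / (1 − 0.4022) = 1.673
Css,max = 7.10 × 1.673 = 11.88 µg/L
Css,min = Css,max × e^(−kτ) = 11.88 × 0.4022 ≈ 4.78 µg/L

4.78 µg/L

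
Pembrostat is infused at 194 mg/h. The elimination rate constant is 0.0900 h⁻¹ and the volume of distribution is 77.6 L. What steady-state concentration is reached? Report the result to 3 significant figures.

27.8 mg/L

CL = k · V = 0.0900 × 77.6 = 6.984 L/h
Css = rate / CL = 194 / 6.984 ≈ 27.8 mg/L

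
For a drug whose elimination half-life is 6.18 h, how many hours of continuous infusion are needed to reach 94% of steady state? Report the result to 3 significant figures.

k = ln 2 / 6.18 = 0.1122 h⁻¹
f = 1 − e^(−kt)  ⇒  t = −ln(1 − f) / k
t = −ln(1 − 0.94) / 0.1122 = 2.813 / 0.1122 ≈ 25.1 hours

25.1 hours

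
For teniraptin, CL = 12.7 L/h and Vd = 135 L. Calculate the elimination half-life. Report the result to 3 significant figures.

7.37 hours

k = CL / V = 12.7 / 135 = 0.09407 h⁻¹
t½ = ln 2 / k = ln 2 / 0.09407 ≈ 7.37 hours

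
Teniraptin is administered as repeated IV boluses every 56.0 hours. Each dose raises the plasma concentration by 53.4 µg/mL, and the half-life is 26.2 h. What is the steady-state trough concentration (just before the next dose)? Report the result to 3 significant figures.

k = ln 2 / 26.2 = 0.02646 h⁻¹
Fraction remaining after one interval: e^(−kτ) = e^(−0.02646 × 56.0) = 0.2273
R = 1 / (1 − 0.2273) = 1.294
Css,max = 53.4 × 1.294 = 69.11 µg/mL
Css,min = Css,max × e^(−kτ) = 69.11 × 0.2273 ≈ 15.7 µg/mL

15.7 µg/mL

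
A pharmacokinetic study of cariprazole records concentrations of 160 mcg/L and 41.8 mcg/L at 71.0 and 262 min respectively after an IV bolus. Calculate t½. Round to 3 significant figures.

k = ln(C₁/C₂) / (t₂ − t₁) = ln(160/41.8) / (262 − 71.0)
  = 1.342 / 191.0 = 0.007028 min⁻¹
t½ = ln 2 / k = ln 2 / 0.007028 ≈ 98.6 minutes

98.6 minutes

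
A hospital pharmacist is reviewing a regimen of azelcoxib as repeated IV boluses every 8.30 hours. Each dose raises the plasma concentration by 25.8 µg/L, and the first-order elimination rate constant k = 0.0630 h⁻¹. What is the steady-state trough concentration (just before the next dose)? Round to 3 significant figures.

37.6 µg/L

Fraction remaining after one interval: e^(−kτ) = e^(−0.06300 × 8.30) = 0.5928
R = 1 / (1 − 0.5928) = 2.456
Css,max = 25.8 × 2.456 = 63.36 µg/L
Css,min = Css,max × e^(−kτ) = 63.36 × 0.5928 ≈ 37.6 µg/L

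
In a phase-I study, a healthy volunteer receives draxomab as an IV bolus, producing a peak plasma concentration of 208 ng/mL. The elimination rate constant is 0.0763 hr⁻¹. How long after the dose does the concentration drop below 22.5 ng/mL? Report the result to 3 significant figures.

29.1 hours

C(t) = C₀ e^(−kt)  ⇒  t = ln(C₀/C) / k
t = ln(208/22.5) / 0.07630 = 2.224 / 0.07630 ≈ 29.1 hours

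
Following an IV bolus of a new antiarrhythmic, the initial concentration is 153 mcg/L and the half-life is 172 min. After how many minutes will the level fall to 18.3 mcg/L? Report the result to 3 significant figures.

527 minutes

k = ln 2 / 172 = 0.004030 min⁻¹
C(t) = C₀ e^(−kt)  ⇒  t = ln(C₀/C) / k
t = ln(153/18.3) / 0.004030 = 2.124 / 0.004030 ≈ 527 minutes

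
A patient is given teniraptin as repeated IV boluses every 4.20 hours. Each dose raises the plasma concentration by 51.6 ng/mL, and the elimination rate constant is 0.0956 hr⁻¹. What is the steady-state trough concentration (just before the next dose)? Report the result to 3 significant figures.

104 ng/mL

Fraction remaining after one interval: e^(−kτ) = e^(−0.09560 × 4.20) = 0.6693
R = 1 / (1 − 0.6693) = 3.024
Css,max = 51.6 × 3.024 = 156.0 ng/mL
Css,min = Css,max × e^(−kτ) = 156.0 × 0.6693 ≈ 104 ng/mL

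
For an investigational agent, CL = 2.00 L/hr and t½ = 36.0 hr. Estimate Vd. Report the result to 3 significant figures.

104 L

k = ln 2 / t½ = ln 2 / 36.0 = 0.01925 hr⁻¹
V = CL / k = 2.00 / 0.01925 ≈ 104 L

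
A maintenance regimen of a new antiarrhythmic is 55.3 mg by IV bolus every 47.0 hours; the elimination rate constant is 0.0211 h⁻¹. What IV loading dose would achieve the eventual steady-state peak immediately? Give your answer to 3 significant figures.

Accumulation ratio R = 1 / (1 − e^(−kτ)) = 1 / (1 − e^(−0.02110×47.0)) = 1 / (1 − 0.3709) = 1.590
Loading dose = maintenance dose × R = 55.3 × 1.590 ≈ 87.9 mg

87.9 mg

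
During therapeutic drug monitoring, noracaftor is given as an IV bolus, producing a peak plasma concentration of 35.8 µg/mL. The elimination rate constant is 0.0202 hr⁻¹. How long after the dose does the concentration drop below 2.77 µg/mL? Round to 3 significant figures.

C(t) = C₀ e^(−kt)  ⇒  t = ln(C₀/C) / k
t = ln(35.8/2.77) / 0.02020 = 2.559 / 0.02020 ≈ 127 hours

127 hours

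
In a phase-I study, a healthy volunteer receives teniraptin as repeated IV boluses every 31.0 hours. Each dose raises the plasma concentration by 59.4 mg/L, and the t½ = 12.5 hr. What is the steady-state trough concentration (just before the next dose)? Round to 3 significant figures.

k = ln 2 / 12.5 = 0.05545 hr⁻¹
Fraction remaining after one interval: e^(−kτ) = e^(−0.05545 × 31.0) = 0.1792
R = 1 / (1 − 0.1792) = 1.218
Css,max = 59.4 × 1.218 = 72.37 mg/L
Css,min = Css,max × e^(−kτ) = 72.37 × 0.1792 ≈ 13.0 mg/L

13.0 mg/L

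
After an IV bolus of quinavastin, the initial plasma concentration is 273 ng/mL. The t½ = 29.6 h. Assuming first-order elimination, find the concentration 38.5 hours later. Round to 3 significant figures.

111 ng/mL

k = ln 2 / 29.6 = 0.02342 h⁻¹
38.5 h is 1.301 half-lives, so C = 273 × (1/2)^1.301 = 273 × 0.4059 ≈ 111 ng/mL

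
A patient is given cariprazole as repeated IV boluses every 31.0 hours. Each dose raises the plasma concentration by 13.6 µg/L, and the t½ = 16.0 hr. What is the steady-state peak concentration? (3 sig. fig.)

18.4 µg/L

k = ln 2 / 16.0 = 0.04332 hr⁻¹
Fraction remaining after one interval: e^(−kτ) = e^(−0.04332 × 31.0) = 0.2611
R = 1 / (1 − 0.2611) = 1.353
Css,max = 13.6 × 1.353 ≈ 18.4 µg/L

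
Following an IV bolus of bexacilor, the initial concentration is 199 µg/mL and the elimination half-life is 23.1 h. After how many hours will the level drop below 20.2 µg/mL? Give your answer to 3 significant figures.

76.2 hours

k = ln 2 / 23.1 = 0.03001 h⁻¹
C(t) = C₀ e^(−kt)  ⇒  t = ln(C₀/C) / k
t = ln(199/20.2) / 0.03001 = 2.288 / 0.03001 ≈ 76.2 hours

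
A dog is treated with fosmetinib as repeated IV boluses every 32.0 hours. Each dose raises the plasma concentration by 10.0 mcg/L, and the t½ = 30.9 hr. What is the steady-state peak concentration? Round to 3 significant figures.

19.5 mcg/L

k = ln 2 / 30.9 = 0.02243 hr⁻¹
Fraction remaining after one interval: e^(−kτ) = e^(−0.02243 × 32.0) = 0.4878
R = 1 / (1 − 0.4878) = 1.952
Css,max = 10.0 × 1.952 ≈ 19.5 mcg/L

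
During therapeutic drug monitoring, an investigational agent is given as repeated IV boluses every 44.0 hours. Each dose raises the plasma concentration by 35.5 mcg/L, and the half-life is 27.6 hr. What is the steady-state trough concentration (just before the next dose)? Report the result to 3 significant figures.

k = ln 2 / 27.6 = 0.02511 hr⁻¹
Fraction remaining after one interval: e^(−kτ) = e^(−0.02511 × 44.0) = 0.3312
R = 1 / (1 − 0.3312) = 1.495
Css,max = 35.5 × 1.495 = 53.08 mcg/L
Css,min = Css,max × e^(−kτ) = 53.08 × 0.3312 ≈ 17.6 mcg/L

17.6 mcg/L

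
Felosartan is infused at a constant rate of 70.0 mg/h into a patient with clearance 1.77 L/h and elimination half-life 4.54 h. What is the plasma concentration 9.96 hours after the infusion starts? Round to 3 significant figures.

Css = rate / CL = 70.0 / 1.77 = 39.55 mg/L
k = ln 2 / 4.54 = 0.1527 h⁻¹
C(t) = Css (1 − e^(−kt)) = 39.55 × (1 − e^(−1.521)) = 39.55 × 0.7814 ≈ 30.9 mg/L

30.9 mg/L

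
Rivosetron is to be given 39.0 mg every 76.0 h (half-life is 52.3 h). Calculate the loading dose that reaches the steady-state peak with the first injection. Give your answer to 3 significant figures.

k = ln 2 / 52.3 = 0.01325 h⁻¹
Accumulation ratio R = 1 / (1 − e^(−kτ)) = 1 / (1 − e^(−0.01325×76.0)) = 1 / (1 − 0.3652) = 1.575
Loading dose = maintenance dose × R = 39.0 × 1.575 ≈ 61.4 mg

61.4 mg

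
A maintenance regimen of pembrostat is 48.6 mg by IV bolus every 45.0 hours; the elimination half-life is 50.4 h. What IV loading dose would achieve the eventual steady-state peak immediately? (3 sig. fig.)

k = ln 2 / 50.4 = 0.01375 h⁻¹
Accumulation ratio R = 1 / (1 − e^(−kτ)) = 1 / (1 − e^(−0.01375×45.0)) = 1 / (1 − 0.5385) = 2.167
Loading dose = maintenance dose × R = 48.6 × 2.167 ≈ 105 mg

105 mg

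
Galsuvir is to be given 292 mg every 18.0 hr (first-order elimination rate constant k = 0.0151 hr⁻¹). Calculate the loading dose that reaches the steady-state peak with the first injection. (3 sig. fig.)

Accumulation ratio R = 1 / (1 − e^(−kτ)) = 1 / (1 − e^(−0.01510×18.0)) = 1 / (1 − 0.7620) = 4.202
Loading dose = maintenance dose × R = 292 × 4.202 ≈ 1230 mg

1230 mg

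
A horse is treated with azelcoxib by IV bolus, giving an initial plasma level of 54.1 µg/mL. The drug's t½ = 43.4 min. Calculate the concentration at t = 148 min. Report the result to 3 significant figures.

5.09 µg/mL

k = ln 2 / 43.4 = 0.01597 min⁻¹
C(t) = C₀ e^(−kt) = 54.1 × e^(−0.01597 × 148) = 54.1 × e^(−2.364) = 54.1 × 0.09407 ≈ 5.09 µg/mL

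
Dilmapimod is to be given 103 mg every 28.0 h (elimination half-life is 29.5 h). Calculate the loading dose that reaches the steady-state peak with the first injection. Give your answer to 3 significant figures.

214 mg

k = ln 2 / 29.5 = 0.02350 h⁻¹
Accumulation ratio R = 1 / (1 − e^(−kτ)) = 1 / (1 − e^(−0.02350×28.0)) = 1 / (1 − 0.5179) = 2.074
Loading dose = maintenance dose × R = 103 × 2.074 ≈ 214 mg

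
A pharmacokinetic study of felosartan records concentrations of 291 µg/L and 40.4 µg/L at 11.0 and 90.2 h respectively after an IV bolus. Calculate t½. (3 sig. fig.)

27.8 hours

k = ln(C₁/C₂) / (t₂ − t₁) = ln(291/40.4) / (90.2 − 11.0)
  = 1.974 / 79.20 = 0.02493 h⁻¹
t½ = ln 2 / k = ln 2 / 0.02493 ≈ 27.8 hours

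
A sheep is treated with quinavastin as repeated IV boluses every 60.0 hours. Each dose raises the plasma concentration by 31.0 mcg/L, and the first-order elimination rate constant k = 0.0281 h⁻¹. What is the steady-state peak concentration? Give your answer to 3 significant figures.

38.0 mcg/L

Fraction remaining after one interval: e^(−kτ) = e^(−0.02810 × 60.0) = 0.1853
R = 1 / (1 − 0.1853) = 1.227
Css,max = 31.0 × 1.227 ≈ 38.0 mcg/L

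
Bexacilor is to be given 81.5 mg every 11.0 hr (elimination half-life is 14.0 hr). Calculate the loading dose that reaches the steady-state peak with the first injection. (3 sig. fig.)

k = ln 2 / 14.0 = 0.04951 hr⁻¹
Accumulation ratio R = 1 / (1 − e^(−kτ)) = 1 / (1 − e^(−0.04951×11.0)) = 1 / (1 − 0.5801) = 2.381
Loading dose = maintenance dose × R = 81.5 × 2.381 ≈ 194 mg

194 mg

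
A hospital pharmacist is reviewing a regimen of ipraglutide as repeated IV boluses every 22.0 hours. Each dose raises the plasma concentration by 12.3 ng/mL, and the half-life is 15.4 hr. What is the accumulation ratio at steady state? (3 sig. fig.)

1.59

k = ln 2 / 15.4 = 0.04501 hr⁻¹
Fraction remaining after one interval: e^(−kτ) = e^(−0.04501 × 22.0) = 0.3715
R = 1 / (1 − 0.3715) = 1 / 0.6285 ≈ 1.59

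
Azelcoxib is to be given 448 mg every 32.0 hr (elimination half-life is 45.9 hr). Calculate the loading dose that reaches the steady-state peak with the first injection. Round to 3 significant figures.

k = ln 2 / 45.9 = 0.01510 hr⁻¹
Accumulation ratio R = 1 / (1 − e^(−kτ)) = 1 / (1 − e^(−0.01510×32.0)) = 1 / (1 − 0.6168) = 2.609
Loading dose = maintenance dose × R = 448 × 2.609 ≈ 1170 mg

1170 mg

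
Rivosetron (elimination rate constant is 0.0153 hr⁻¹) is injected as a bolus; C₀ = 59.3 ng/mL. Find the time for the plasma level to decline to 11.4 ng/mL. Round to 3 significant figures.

108 hours

C(t) = C₀ e^(−kt)  ⇒  t = ln(C₀/C) / k
t = ln(59.3/11.4) / 0.01530 = 1.649 / 0.01530 ≈ 108 hours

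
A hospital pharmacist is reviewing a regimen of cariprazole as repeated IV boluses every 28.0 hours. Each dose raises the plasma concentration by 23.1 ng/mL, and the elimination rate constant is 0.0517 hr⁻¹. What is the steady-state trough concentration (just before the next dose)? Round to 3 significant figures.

Fraction remaining after one interval: e^(−kτ) = e^(−0.05170 × 28.0) = 0.2351
R = 1 / (1 − 0.2351) = 1.307
Css,max = 23.1 × 1.307 = 30.20 ng/mL
Css,min = Css,max × e^(−kτ) = 30.20 × 0.2351 ≈ 7.10 ng/mL

7.10 ng/mL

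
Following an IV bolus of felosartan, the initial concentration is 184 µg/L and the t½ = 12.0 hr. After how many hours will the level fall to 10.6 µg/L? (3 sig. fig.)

49.4 hours

k = ln 2 / 12.0 = 0.05776 hr⁻¹
C(t) = C₀ e^(−kt)  ⇒  t = ln(C₀/C) / k
t = ln(184/10.6) / 0.05776 = 2.854 / 0.05776 ≈ 49.4 hours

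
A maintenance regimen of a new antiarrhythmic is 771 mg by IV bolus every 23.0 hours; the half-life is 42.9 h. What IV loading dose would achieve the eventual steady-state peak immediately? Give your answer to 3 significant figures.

2480 mg

k = ln 2 / 42.9 = 0.01616 h⁻¹
Accumulation ratio R = 1 / (1 − e^(−kτ)) = 1 / (1 − e^(−0.01616×23.0)) = 1 / (1 − 0.6896) = 3.222
Loading dose = maintenance dose × R = 771 × 3.222 ≈ 2480 mg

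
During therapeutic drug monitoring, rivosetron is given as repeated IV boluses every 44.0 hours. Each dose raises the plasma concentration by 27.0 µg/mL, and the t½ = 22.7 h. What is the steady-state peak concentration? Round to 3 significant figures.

k = ln 2 / 22.7 = 0.03054 h⁻¹
Fraction remaining after one interval: e^(−kτ) = e^(−0.03054 × 44.0) = 0.2609
R = 1 / (1 − 0.2609) = 1.353
Css,max = 27.0 × 1.353 ≈ 36.5 µg/mL

36.5 µg/mL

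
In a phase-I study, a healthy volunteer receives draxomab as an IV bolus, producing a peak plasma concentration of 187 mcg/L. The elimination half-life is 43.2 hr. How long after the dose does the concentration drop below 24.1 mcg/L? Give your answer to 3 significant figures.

k = ln 2 / 43.2 = 0.01605 hr⁻¹
C(t) = C₀ e^(−kt)  ⇒  t = ln(C₀/C) / k
t = ln(187/24.1) / 0.01605 = 2.049 / 0.01605 ≈ 128 hours

128 hours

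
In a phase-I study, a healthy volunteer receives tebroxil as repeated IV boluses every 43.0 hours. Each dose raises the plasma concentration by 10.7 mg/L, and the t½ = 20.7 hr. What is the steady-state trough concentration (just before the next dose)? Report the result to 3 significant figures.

k = ln 2 / 20.7 = 0.03349 hr⁻¹
Fraction remaining after one interval: e^(−kτ) = e^(−0.03349 × 43.0) = 0.2370
R = 1 / (1 − 0.2370) = 1.311
Css,max = 10.7 × 1.311 = 14.02 mg/L
Css,min = Css,max × e^(−kτ) = 14.02 × 0.2370 ≈ 3.32 mg/L

3.32 mg/L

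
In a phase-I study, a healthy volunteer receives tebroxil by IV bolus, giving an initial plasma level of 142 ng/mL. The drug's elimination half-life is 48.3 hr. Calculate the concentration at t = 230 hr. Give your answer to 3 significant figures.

5.23 ng/mL

k = ln 2 / 48.3 = 0.01435 hr⁻¹
230 hr is 4.762 half-lives, so C = 142 × (1/2)^4.762 = 142 × 0.03686 ≈ 5.23 ng/mL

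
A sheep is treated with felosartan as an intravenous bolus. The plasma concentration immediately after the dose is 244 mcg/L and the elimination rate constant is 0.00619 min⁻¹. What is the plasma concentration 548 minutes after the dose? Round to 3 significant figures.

8.21 mcg/L

C(t) = C₀ e^(−kt) = 244 × e^(−0.006190 × 548) = 244 × e^(−3.392) = 244 × 0.03364 ≈ 8.21 mcg/L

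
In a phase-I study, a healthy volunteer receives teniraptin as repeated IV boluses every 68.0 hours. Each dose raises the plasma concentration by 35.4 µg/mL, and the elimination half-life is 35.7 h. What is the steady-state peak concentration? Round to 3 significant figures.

k = ln 2 / 35.7 = 0.01942 h⁻¹
Fraction remaining after one interval: e^(−kτ) = e^(−0.01942 × 68.0) = 0.2671
R = 1 / (1 − 0.2671) = 1.364
Css,max = 35.4 × 1.364 ≈ 48.3 µg/mL

48.3 µg/mL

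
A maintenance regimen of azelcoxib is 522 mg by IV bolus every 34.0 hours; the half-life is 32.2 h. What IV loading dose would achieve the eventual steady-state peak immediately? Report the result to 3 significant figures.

1010 mg

k = ln 2 / 32.2 = 0.02153 h⁻¹
Accumulation ratio R = 1 / (1 − e^(−kτ)) = 1 / (1 − e^(−0.02153×34.0)) = 1 / (1 − 0.4810) = 1.927
Loading dose = maintenance dose × R = 522 × 1.927 ≈ 1010 mg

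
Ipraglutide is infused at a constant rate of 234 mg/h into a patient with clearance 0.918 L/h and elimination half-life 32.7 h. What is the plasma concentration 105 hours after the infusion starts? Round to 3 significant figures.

227 µg/mL

Css = rate / CL = 234 / 0.918 = 254.9 µg/mL
k = ln 2 / 32.7 = 0.02120 h⁻¹
C(t) = Css (1 − e^(−kt)) = 254.9 × (1 − e^(−2.226)) = 254.9 × 0.8920 ≈ 227 µg/mL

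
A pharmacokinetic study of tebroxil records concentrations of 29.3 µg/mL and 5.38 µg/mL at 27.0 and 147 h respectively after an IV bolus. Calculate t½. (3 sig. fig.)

49.1 hours

k = ln(C₁/C₂) / (t₂ − t₁) = ln(29.3/5.38) / (147 − 27.0)
  = 1.695 / 120.0 = 0.01412 h⁻¹
t½ = ln 2 / k = ln 2 / 0.01412 ≈ 49.1 hours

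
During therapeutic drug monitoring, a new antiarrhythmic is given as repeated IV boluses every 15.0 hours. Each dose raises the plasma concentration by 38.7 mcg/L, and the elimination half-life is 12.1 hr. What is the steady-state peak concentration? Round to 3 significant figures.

67.1 mcg/L

k = ln 2 / 12.1 = 0.05728 hr⁻¹
Fraction remaining after one interval: e^(−kτ) = e^(−0.05728 × 15.0) = 0.4235
R = 1 / (1 − 0.4235) = 1.735
Css,max = 38.7 × 1.735 ≈ 67.1 mcg/L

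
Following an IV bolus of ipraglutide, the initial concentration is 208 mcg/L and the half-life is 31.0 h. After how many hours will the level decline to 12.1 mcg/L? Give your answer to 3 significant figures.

k = ln 2 / 31.0 = 0.02236 h⁻¹
C(t) = C₀ e^(−kt)  ⇒  t = ln(C₀/C) / k
t = ln(208/12.1) / 0.02236 = 2.844 / 0.02236 ≈ 127 hours

127 hours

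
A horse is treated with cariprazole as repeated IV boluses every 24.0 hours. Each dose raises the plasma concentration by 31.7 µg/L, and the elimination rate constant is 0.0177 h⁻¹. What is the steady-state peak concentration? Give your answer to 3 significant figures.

Fraction remaining after one interval: e^(−kτ) = e^(−0.01770 × 24.0) = 0.6539
R = 1 / (1 − 0.6539) = 2.889
Css,max = 31.7 × 2.889 ≈ 91.6 µg/L

91.6 µg/L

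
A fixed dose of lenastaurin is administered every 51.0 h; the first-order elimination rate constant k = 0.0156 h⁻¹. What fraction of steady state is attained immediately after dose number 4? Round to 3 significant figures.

0.959

f_n = 1 − e^(−nkτ) = 1 − e^(−4 × 0.01560 × 51.0) = 1 − e^(−3.182) = 1 − 0.04149 ≈ 0.959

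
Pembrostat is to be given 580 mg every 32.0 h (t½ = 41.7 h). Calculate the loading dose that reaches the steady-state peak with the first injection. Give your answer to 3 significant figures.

k = ln 2 / 41.7 = 0.01662 h⁻¹
Accumulation ratio R = 1 / (1 − e^(−kτ)) = 1 / (1 − e^(−0.01662×32.0)) = 1 / (1 − 0.5875) = 2.424
Loading dose = maintenance dose × R = 580 × 2.424 ≈ 1410 mg

1410 mg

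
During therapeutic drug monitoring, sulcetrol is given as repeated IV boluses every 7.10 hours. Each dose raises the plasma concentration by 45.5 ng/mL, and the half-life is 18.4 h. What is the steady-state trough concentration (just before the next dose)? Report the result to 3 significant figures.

148 ng/mL

k = ln 2 / 18.4 = 0.03767 h⁻¹
Fraction remaining after one interval: e^(−kτ) = e^(−0.03767 × 7.10) = 0.7653
R = 1 / (1 − 0.7653) = 4.261
Css,max = 45.5 × 4.261 = 193.9 ng/mL
Css,min = Css,max × e^(−kτ) = 193.9 × 0.7653 ≈ 148 ng/mL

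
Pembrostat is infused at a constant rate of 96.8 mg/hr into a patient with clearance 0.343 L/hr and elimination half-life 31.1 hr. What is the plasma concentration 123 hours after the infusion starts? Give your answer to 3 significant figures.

Css = rate / CL = 96.8 / 0.343 = 282.2 mg/L
k = ln 2 / 31.1 = 0.02229 hr⁻¹
C(t) = Css (1 − e^(−kt)) = 282.2 × (1 − e^(−2.741)) = 282.2 × 0.9355 ≈ 264 mg/L

264 mg/L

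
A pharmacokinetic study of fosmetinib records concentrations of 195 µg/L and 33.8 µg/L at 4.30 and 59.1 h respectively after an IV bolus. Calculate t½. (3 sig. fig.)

21.7 hours

k = ln(C₁/C₂) / (t₂ − t₁) = ln(195/33.8) / (59.1 − 4.30)
  = 1.753 / 54.80 = 0.03198 h⁻¹
t½ = ln 2 / k = ln 2 / 0.03198 ≈ 21.7 hours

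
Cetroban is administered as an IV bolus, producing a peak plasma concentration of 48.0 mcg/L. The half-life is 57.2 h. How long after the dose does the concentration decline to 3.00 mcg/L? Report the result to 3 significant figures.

k = ln 2 / 57.2 = 0.01212 h⁻¹
C(t) = C₀ e^(−kt)  ⇒  t = ln(C₀/C) / k
t = ln(48.0/3.00) / 0.01212 = 2.773 / 0.01212 ≈ 229 hours

229 hours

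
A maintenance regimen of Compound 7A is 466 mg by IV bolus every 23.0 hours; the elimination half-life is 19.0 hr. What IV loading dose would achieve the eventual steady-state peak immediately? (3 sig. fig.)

821 mg

k = ln 2 / 19.0 = 0.03648 hr⁻¹
Accumulation ratio R = 1 / (1 − e^(−kτ)) = 1 / (1 − e^(−0.03648×23.0)) = 1 / (1 − 0.4321) = 1.761
Loading dose = maintenance dose × R = 466 × 1.761 ≈ 821 mg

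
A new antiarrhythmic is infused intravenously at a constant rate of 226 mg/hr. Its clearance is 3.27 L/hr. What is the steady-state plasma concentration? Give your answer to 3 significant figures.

69.1 mg/L

Css = infusion rate / CL = 226 / 3.27 ≈ 69.1 mg/L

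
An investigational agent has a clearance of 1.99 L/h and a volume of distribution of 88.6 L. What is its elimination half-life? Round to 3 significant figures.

30.9 hours

k = CL / V = 1.99 / 88.6 = 0.02246 h⁻¹
t½ = ln 2 / k = ln 2 / 0.02246 ≈ 30.9 hours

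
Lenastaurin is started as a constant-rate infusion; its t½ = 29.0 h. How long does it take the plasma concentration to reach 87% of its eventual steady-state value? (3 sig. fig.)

85.4 hours

k = ln 2 / 29.0 = 0.02390 h⁻¹
f = 1 − e^(−kt)  ⇒  t = −ln(1 − f) / k
t = −ln(1 − 0.87) / 0.02390 = 2.040 / 0.02390 ≈ 85.4 hours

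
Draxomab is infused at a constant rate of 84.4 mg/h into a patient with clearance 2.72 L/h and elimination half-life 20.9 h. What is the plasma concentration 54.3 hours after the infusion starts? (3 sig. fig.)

25.9 mg/L

Css = rate / CL = 84.4 / 2.72 = 31.03 mg/L
k = ln 2 / 20.9 = 0.03316 h⁻¹
C(t) = Css (1 − e^(−kt)) = 31.03 × (1 − e^(−1.801)) = 31.03 × 0.8348 ≈ 25.9 mg/L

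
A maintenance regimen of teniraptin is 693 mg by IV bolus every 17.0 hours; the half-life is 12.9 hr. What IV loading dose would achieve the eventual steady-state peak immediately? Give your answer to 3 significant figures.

k = ln 2 / 12.9 = 0.05373 hr⁻¹
Accumulation ratio R = 1 / (1 − e^(−kτ)) = 1 / (1 − e^(−0.05373×17.0)) = 1 / (1 − 0.4011) = 1.670
Loading dose = maintenance dose × R = 693 × 1.670 ≈ 1160 mg

1160 mg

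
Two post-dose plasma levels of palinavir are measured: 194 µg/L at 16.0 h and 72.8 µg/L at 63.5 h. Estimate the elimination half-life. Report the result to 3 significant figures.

33.6 hours

k = ln(C₁/C₂) / (t₂ − t₁) = ln(194/72.8) / (63.5 − 16.0)
  = 0.9801 / 47.50 = 0.02063 h⁻¹
t½ = ln 2 / k = ln 2 / 0.02063 ≈ 33.6 hours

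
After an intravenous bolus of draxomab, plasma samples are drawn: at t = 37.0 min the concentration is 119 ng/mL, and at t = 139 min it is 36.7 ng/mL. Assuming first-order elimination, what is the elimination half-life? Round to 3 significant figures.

60.1 minutes

k = ln(C₁/C₂) / (t₂ − t₁) = ln(119/36.7) / (139 − 37.0)
  = 1.176 / 102.0 = 0.01153 min⁻¹
t½ = ln 2 / k = ln 2 / 0.01153 ≈ 60.1 minutes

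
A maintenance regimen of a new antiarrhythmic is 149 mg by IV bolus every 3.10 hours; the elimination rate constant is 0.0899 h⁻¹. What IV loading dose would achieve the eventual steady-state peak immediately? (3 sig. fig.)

613 mg

Accumulation ratio R = 1 / (1 − e^(−kτ)) = 1 / (1 − e^(−0.08990×3.10)) = 1 / (1 − 0.7568) = 4.111
Loading dose = maintenance dose × R = 149 × 4.111 ≈ 613 mg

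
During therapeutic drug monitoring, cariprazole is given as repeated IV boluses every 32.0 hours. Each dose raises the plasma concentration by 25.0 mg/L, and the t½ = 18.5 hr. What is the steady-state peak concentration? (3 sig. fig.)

k = ln 2 / 18.5 = 0.03747 hr⁻¹
Fraction remaining after one interval: e^(−kτ) = e^(−0.03747 × 32.0) = 0.3015
R = 1 / (1 − 0.3015) = 1.432
Css,max = 25.0 × 1.432 ≈ 35.8 mg/L

35.8 mg/L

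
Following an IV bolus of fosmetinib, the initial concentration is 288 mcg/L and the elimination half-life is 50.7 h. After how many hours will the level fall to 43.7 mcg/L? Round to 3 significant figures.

k = ln 2 / 50.7 = 0.01367 h⁻¹
C(t) = C₀ e^(−kt)  ⇒  t = ln(C₀/C) / k
t = ln(288/43.7) / 0.01367 = 1.886 / 0.01367 ≈ 138 hours

138 hours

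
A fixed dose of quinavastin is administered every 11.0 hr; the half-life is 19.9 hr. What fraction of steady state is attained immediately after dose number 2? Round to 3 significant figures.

k = ln 2 / 19.9 = 0.03483 hr⁻¹
f_n = 1 − e^(−nkτ) = 1 − e^(−2 × 0.03483 × 11.0) = 1 − e^(−0.7663) = 1 − 0.4647 ≈ 0.535

0.535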